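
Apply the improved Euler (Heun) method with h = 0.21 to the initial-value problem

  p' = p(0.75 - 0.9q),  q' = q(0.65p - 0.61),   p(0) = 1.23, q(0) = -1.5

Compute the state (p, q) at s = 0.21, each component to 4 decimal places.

Heun on (p,q): k1 = f(s_n, state_n); k2 = f(s_n + h, state_n + h·k1); state_{n+1} = state_n + (h/2)·(k1 + k2).
0.000000: (1.230000, -1.500000)
  k1 = (2.583000, -0.284250)
  predictor → (1.772430, -1.559692)
  k2 = (3.817324, -0.845477)
  → (1.902034, -1.618621)
(p(0.21), q(0.21)) ≈ (1.9020, -1.6186)

1.9020, -1.6186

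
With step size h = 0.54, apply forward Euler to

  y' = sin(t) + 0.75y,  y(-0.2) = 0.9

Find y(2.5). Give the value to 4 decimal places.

Euler: y_{n+1} = y_n + h·f(t_n, y_n).
t=-0.200000, y=0.900000: f=0.476331 → y ← 0.900000 + 0.54·0.476331 = 1.157219
t=0.340000, y=1.157219: f=1.201401 → y ← 1.157219 + 0.54·1.201401 = 1.805975
t=0.880000, y=1.805975: f=2.125220 → y ← 1.805975 + 0.54·2.125220 = 2.953594
t=1.420000, y=2.953594: f=3.203847 → y ← 2.953594 + 0.54·3.203847 = 4.683672
t=1.960000, y=4.683672: f=4.437965 → y ← 4.683672 + 0.54·4.437965 = 7.080173
y(2.5) ≈ 7.0802

7.0802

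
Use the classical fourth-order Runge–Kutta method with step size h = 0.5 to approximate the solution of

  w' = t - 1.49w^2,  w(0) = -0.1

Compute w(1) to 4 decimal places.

0.3637

RK4: k1 = f(t_n, w_n); k2 = f(t_n + h/2, w_n + (h/2)·k1); k3 = f(t_n + h/2, w_n + (h/2)·k2); k4 = f(t_n + h, w_n + h·k3); w_{n+1} = w_n + (h/6)·(k1 + 2k2 + 2k3 + k4).
t=0.000000, w=-0.100000:
  k1 = f(0.000000, -0.100000) = -0.014900
  k2 = f(0.250000, -0.103725) = 0.233969
  k3 = f(0.250000, -0.041508) = 0.247433
  k4 = f(0.500000, 0.023716) = 0.499162
  w ← -0.100000 + (0.5/6)·(k1 + 2k2 + 2k3 + k4) = 0.020589
t=0.500000, w=0.020589:
  k1 = f(0.500000, 0.020589) = 0.499368
  k2 = f(0.750000, 0.145431) = 0.718486
  k3 = f(0.750000, 0.200210) = 0.690275
  k4 = f(1.000000, 0.365726) = 0.800704
  w ← 0.020589 + (0.5/6)·(k1 + 2k2 + 2k3 + k4) = 0.363722
w(1) ≈ 0.3637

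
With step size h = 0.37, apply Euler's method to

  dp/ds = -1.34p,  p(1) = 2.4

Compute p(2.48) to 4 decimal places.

0.1551

Euler: p_{n+1} = p_n + h·f(s_n, p_n).
s=1.000000, p=2.400000: f=-3.216000 → p ← 2.400000 + 0.37·(-3.216000) = 1.210080
s=1.370000, p=1.210080: f=-1.621507 → p ← 1.210080 + 0.37·(-1.621507) = 0.610122
s=1.740000, p=0.610122: f=-0.817564 → p ← 0.610122 + 0.37·(-0.817564) = 0.307624
s=2.110000, p=0.307624: f=-0.412216 → p ← 0.307624 + 0.37·(-0.412216) = 0.155104
p(2.48) ≈ 0.1551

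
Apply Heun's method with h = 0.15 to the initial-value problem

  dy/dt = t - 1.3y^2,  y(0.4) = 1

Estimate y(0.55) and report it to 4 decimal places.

Heun: k1 = f(t_n, y_n); k2 = f(t_n + h, y_n + h·k1); y_{n+1} = y_n + (h/2)·(k1 + k2).
t=0.400000, y=1.000000:
  k1 = f(0.400000, 1.000000) = -0.900000
  k2 = f(0.550000, 0.865000) = -0.422693
  y ← 1.000000 + (0.15/2)·(-0.900000 + (-0.422693)) = 0.900798
y(0.55) ≈ 0.9008

0.9008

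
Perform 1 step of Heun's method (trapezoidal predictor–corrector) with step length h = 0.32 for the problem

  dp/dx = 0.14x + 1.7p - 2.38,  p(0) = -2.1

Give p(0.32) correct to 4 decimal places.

Heun: k1 = f(x_n, p_n); k2 = f(x_n + h, p_n + h·k1); p_{n+1} = p_n + (h/2)·(k1 + k2).
x=0.000000, p=-2.100000:
  k1 = f(0.000000, -2.100000) = -5.950000
  k2 = f(0.320000, -4.004000) = -9.142000
  p ← -2.100000 + (0.32/2)·(-5.950000 + (-9.142000)) = -4.514720
p(0.32) ≈ -4.5147

-4.5147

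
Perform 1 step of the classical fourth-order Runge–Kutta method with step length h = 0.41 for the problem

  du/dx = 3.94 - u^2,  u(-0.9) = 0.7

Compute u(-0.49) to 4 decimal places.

1.6196

RK4: k1 = f(x_n, u_n); k2 = f(x_n + h/2, u_n + (h/2)·k1); k3 = f(x_n + h/2, u_n + (h/2)·k2); k4 = f(x_n + h, u_n + h·k3); u_{n+1} = u_n + (h/6)·(k1 + 2k2 + 2k3 + k4).
x=-0.900000, u=0.700000:
  k1 = f(-0.900000, 0.700000) = 3.450000
  k2 = f(-0.695000, 1.407250) = 1.959647
  k3 = f(-0.695000, 1.101728) = 2.726196
  k4 = f(-0.490000, 1.817740) = 0.635820
  u ← 0.700000 + (0.41/6)·(k1 + 2k2 + 2k3 + k4) = 1.619596
u(-0.49) ≈ 1.6196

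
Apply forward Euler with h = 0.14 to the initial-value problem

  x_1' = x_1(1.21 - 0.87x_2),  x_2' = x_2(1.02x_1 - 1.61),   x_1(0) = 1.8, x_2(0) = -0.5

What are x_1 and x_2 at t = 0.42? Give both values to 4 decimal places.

Euler on (x_1,x_2): x_1_{n+1} = x_1_n + h·x_1', x_2_{n+1} = x_2_n + h·x_2'.
0.000000: (1.800000, -0.500000); f=(2.961000, -0.113000) → (2.214540, -0.515820)
0.140000: (2.214540, -0.515820); f=(3.673398, -0.334680) → (2.728816, -0.562675)
0.280000: (2.728816, -0.562675); f=(4.637697, -0.660239) → (3.378093, -0.655109)
(x_1(0.42), x_2(0.42)) ≈ (3.3781, -0.6551)

3.3781, -0.6551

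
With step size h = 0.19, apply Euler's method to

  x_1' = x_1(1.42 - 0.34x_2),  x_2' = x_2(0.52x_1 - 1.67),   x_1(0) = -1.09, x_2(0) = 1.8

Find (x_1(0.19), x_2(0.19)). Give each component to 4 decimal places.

-1.2573, 1.0350

Euler on (x_1,x_2): x_1_{n+1} = x_1_n + h·x_1', x_2_{n+1} = x_2_n + h·x_2'.
0.000000: (-1.090000, 1.800000); f=(-0.880720, -4.026240) → (-1.257337, 1.035014)
(x_1(0.19), x_2(0.19)) ≈ (-1.2573, 1.0350)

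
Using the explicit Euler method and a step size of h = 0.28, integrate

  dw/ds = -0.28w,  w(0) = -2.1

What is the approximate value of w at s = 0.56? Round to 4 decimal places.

-1.7836

Euler: w_{n+1} = w_n + h·f(s_n, w_n).
s=0.000000, w=-2.100000: f=0.588000 → w ← -2.100000 + 0.28·0.588000 = -1.935360
s=0.280000, w=-1.935360: f=0.541901 → w ← -1.935360 + 0.28·0.541901 = -1.783628
w(0.56) ≈ -1.7836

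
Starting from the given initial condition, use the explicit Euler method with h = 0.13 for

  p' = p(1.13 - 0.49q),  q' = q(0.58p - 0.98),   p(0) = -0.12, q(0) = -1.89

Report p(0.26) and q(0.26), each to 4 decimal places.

Euler on (p,q): p_{n+1} = p_n + h·p', q_{n+1} = q_n + h·q'.
0.000000: (-0.120000, -1.890000); f=(-0.246732, 1.983744) → (-0.152075, -1.632113)
0.130000: (-0.152075, -1.632113); f=(-0.293465, 1.743429) → (-0.190226, -1.405467)
(p(0.26), q(0.26)) ≈ (-0.1902, -1.4055)

-0.1902, -1.4055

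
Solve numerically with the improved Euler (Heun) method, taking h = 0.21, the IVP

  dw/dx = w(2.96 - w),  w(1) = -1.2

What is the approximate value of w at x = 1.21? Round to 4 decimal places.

Heun: k1 = f(x_n, w_n); k2 = f(x_n + h, w_n + h·k1); w_{n+1} = w_n + (h/2)·(k1 + k2).
x=1.000000, w=-1.200000:
  k1 = f(1.000000, -1.200000) = -4.992000
  k2 = f(1.210000, -2.248320) = -11.709970
  w ← -1.200000 + (0.21/2)·(-4.992000 + (-11.709970)) = -2.953707
w(1.21) ≈ -2.9537

-2.9537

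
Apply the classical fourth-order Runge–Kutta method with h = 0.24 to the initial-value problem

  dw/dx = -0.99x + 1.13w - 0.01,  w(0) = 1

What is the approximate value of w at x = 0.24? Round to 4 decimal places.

RK4: k1 = f(x_n, w_n); k2 = f(x_n + h/2, w_n + (h/2)·k1); k3 = f(x_n + h/2, w_n + (h/2)·k2); k4 = f(x_n + h, w_n + h·k3); w_{n+1} = w_n + (h/6)·(k1 + 2k2 + 2k3 + k4).
x=0.000000, w=1.000000:
  k1 = f(0.000000, 1.000000) = 1.120000
  k2 = f(0.120000, 1.134400) = 1.153072
  k3 = f(0.120000, 1.138369) = 1.157557
  k4 = f(0.240000, 1.277814) = 1.196329
  w ← 1.000000 + (0.24/6)·(k1 + 2k2 + 2k3 + k4) = 1.277503
w(0.24) ≈ 1.2775

1.2775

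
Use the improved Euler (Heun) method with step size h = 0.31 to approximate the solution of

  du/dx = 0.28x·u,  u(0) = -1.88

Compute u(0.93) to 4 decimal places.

-2.1213

Heun: k1 = f(x_n, u_n); k2 = f(x_n + h, u_n + h·k1); u_{n+1} = u_n + (h/2)·(k1 + k2).
x=0.000000, u=-1.880000:
  k1 = f(0.000000, -1.880000) = 0.000000
  k2 = f(0.310000, -1.880000) = -0.163184
  u ← -1.880000 + (0.31/2)·(0.000000 + (-0.163184)) = -1.905294
x=0.310000, u=-1.905294:
  k1 = f(0.310000, -1.905294) = -0.165379
  k2 = f(0.620000, -1.956561) = -0.339659
  u ← -1.905294 + (0.31/2)·(-0.165379 + (-0.339659)) = -1.983574
x=0.620000, u=-1.983574:
  k1 = f(0.620000, -1.983574) = -0.344349
  k2 = f(0.930000, -2.090323) = -0.544320
  u ← -1.983574 + (0.31/2)·(-0.344349 + (-0.544320)) = -2.121318
u(0.93) ≈ -2.1213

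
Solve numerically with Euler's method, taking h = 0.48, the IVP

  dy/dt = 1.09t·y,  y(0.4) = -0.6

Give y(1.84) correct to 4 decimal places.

-1.8136

Euler: y_{n+1} = y_n + h·f(t_n, y_n).
t=0.400000, y=-0.600000: f=-0.261600 → y ← -0.600000 + 0.48·(-0.261600) = -0.725568
t=0.880000, y=-0.725568: f=-0.695965 → y ← -0.725568 + 0.48·(-0.695965) = -1.059631
t=1.360000, y=-1.059631: f=-1.570797 → y ← -1.059631 + 0.48·(-1.570797) = -1.813614
y(1.84) ≈ -1.8136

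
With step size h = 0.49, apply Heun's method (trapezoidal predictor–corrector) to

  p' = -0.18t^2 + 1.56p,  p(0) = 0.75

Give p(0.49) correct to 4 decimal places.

Heun: k1 = f(t_n, p_n); k2 = f(t_n + h, p_n + h·k1); p_{n+1} = p_n + (h/2)·(k1 + k2).
t=0.000000, p=0.750000:
  k1 = f(0.000000, 0.750000) = 1.170000
  k2 = f(0.490000, 1.323300) = 2.021130
  p ← 0.750000 + (0.49/2)·(1.170000 + 2.021130) = 1.531827
p(0.49) ≈ 1.5318

1.5318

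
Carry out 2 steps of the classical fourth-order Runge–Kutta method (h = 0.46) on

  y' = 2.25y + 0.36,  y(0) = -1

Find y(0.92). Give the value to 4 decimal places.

-6.7607

RK4: k1 = f(x_n, y_n); k2 = f(x_n + h/2, y_n + (h/2)·k1); k3 = f(x_n + h/2, y_n + (h/2)·k2); k4 = f(x_n + h, y_n + h·k3); y_{n+1} = y_n + (h/6)·(k1 + 2k2 + 2k3 + k4).
x=0.000000, y=-1.000000:
  k1 = f(0.000000, -1.000000) = -1.890000
  k2 = f(0.230000, -1.434700) = -2.868075
  k3 = f(0.230000, -1.659657) = -3.374229
  k4 = f(0.460000, -2.552145) = -5.382327
  y ← -1.000000 + (0.46/6)·(k1 + 2k2 + 2k3 + k4) = -2.514698
x=0.460000, y=-2.514698:
  k1 = f(0.460000, -2.514698) = -5.298071
  k2 = f(0.690000, -3.733255) = -8.039823
  k3 = f(0.690000, -4.363858) = -9.458680
  k4 = f(0.920000, -6.865691) = -15.087805
  y ← -2.514698 + (0.46/6)·(k1 + 2k2 + 2k3 + k4) = -6.760719
y(0.92) ≈ -6.7607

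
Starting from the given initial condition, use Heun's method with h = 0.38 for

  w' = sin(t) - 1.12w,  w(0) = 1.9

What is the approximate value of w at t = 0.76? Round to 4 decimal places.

1.0584

Heun: k1 = f(t_n, w_n); k2 = f(t_n + h, w_n + h·k1); w_{n+1} = w_n + (h/2)·(k1 + k2).
t=0.000000, w=1.900000:
  k1 = f(0.000000, 1.900000) = -2.128000
  k2 = f(0.380000, 1.091360) = -0.851403
  w ← 1.900000 + (0.38/2)·(-2.128000 + (-0.851403)) = 1.333913
t=0.380000, w=1.333913:
  k1 = f(0.380000, 1.333913) = -1.123063
  k2 = f(0.760000, 0.907150) = -0.327086
  w ← 1.333913 + (0.38/2)·(-1.123063 + (-0.327086)) = 1.058385
w(0.76) ≈ 1.0584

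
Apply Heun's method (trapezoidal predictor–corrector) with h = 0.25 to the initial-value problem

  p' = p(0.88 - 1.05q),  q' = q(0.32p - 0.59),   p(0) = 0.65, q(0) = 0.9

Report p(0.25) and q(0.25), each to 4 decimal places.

Heun on (p,q): k1 = f(x_n, state_n); k2 = f(x_n + h, state_n + h·k1); state_{n+1} = state_n + (h/2)·(k1 + k2).
0.000000: (0.650000, 0.900000)
  k1 = (-0.042250, -0.343800)
  predictor → (0.639437, 0.814050)
  k2 = (0.016144, -0.313719)
  → (0.646737, 0.817810)
(p(0.25), q(0.25)) ≈ (0.6467, 0.8178)

0.6467, 0.8178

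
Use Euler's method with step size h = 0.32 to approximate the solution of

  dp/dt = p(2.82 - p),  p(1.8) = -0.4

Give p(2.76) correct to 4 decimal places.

-4.3277

Euler: p_{n+1} = p_n + h·f(t_n, p_n).
t=1.800000, p=-0.400000: f=-1.288000 → p ← -0.400000 + 0.32·(-1.288000) = -0.812160
t=2.120000, p=-0.812160: f=-2.949895 → p ← -0.812160 + 0.32·(-2.949895) = -1.756126
t=2.440000, p=-1.756126: f=-8.036257 → p ← -1.756126 + 0.32·(-8.036257) = -4.327729
p(2.76) ≈ -4.3277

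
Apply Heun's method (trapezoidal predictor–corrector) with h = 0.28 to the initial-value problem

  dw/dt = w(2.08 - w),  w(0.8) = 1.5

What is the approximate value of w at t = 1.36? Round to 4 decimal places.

Heun: k1 = f(t_n, w_n); k2 = f(t_n + h, w_n + h·k1); w_{n+1} = w_n + (h/2)·(k1 + k2).
t=0.800000, w=1.500000:
  k1 = f(0.800000, 1.500000) = 0.870000
  k2 = f(1.080000, 1.743600) = 0.586547
  w ← 1.500000 + (0.28/2)·(0.870000 + 0.586547) = 1.703917
t=1.080000, w=1.703917:
  k1 = f(1.080000, 1.703917) = 0.640815
  k2 = f(1.360000, 1.883345) = 0.370370
  w ← 1.703917 + (0.28/2)·(0.640815 + 0.370370) = 1.845482
w(1.36) ≈ 1.8455

1.8455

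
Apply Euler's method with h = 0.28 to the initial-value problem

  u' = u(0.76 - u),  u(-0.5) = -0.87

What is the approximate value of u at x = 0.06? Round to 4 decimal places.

Euler: u_{n+1} = u_n + h·f(x_n, u_n).
x=-0.500000, u=-0.870000: f=-1.418100 → u ← -0.870000 + 0.28·(-1.418100) = -1.267068
x=-0.220000, u=-1.267068: f=-2.568433 → u ← -1.267068 + 0.28·(-2.568433) = -1.986229
u(0.06) ≈ -1.9862

-1.9862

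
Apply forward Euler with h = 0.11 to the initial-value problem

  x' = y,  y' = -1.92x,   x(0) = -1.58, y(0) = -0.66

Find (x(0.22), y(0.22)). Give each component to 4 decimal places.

-1.6885, 0.0227

Euler on (x,y): x_{n+1} = x_n + h·x', y_{n+1} = y_n + h·y'.
0.000000: (-1.580000, -0.660000); f=(-0.660000, 3.033600) → (-1.652600, -0.326304)
0.110000: (-1.652600, -0.326304); f=(-0.326304, 3.172992) → (-1.688493, 0.022725)
(x(0.22), y(0.22)) ≈ (-1.6885, 0.0227)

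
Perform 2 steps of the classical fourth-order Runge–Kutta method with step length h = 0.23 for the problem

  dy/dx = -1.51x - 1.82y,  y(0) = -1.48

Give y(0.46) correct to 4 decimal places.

-0.7641

RK4: k1 = f(x_n, y_n); k2 = f(x_n + h/2, y_n + (h/2)·k1); k3 = f(x_n + h/2, y_n + (h/2)·k2); k4 = f(x_n + h, y_n + h·k3); y_{n+1} = y_n + (h/6)·(k1 + 2k2 + 2k3 + k4).
x=0.000000, y=-1.480000:
  k1 = f(0.000000, -1.480000) = 2.693600
  k2 = f(0.115000, -1.170236) = 1.956180
  k3 = f(0.115000, -1.255039) = 2.110522
  k4 = f(0.230000, -0.994580) = 1.462836
  y ← -1.480000 + (0.23/6)·(k1 + 2k2 + 2k3 + k4) = -1.008890
x=0.230000, y=-1.008890:
  k1 = f(0.230000, -1.008890) = 1.488879
  k2 = f(0.345000, -0.837668) = 1.003607
  k3 = f(0.345000, -0.893475) = 1.105174
  k4 = f(0.460000, -0.754700) = 0.678953
  y ← -1.008890 + (0.23/6)·(k1 + 2k2 + 2k3 + k4) = -0.764116
y(0.46) ≈ -0.7641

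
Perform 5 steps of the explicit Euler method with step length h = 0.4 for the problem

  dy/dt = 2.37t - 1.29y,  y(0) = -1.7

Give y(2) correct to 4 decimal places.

Euler: y_{n+1} = y_n + h·f(t_n, y_n).
t=0.000000, y=-1.700000: f=2.193000 → y ← -1.700000 + 0.4·2.193000 = -0.822800
t=0.400000, y=-0.822800: f=2.009412 → y ← -0.822800 + 0.4·2.009412 = -0.019035
t=0.800000, y=-0.019035: f=1.920555 → y ← -0.019035 + 0.4·1.920555 = 0.749187
t=1.200000, y=0.749187: f=1.877549 → y ← 0.749187 + 0.4·1.877549 = 1.500206
t=1.600000, y=1.500206: f=1.856734 → y ← 1.500206 + 0.4·1.856734 = 2.242900
y(2) ≈ 2.2429

2.2429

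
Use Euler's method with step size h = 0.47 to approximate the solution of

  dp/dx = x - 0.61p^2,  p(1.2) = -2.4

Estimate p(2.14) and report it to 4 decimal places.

Euler: p_{n+1} = p_n + h·f(x_n, p_n).
x=1.200000, p=-2.400000: f=-2.313600 → p ← -2.400000 + 0.47·(-2.313600) = -3.487392
x=1.670000, p=-3.487392: f=-5.748761 → p ← -3.487392 + 0.47·(-5.748761) = -6.189310
p(2.14) ≈ -6.1893

-6.1893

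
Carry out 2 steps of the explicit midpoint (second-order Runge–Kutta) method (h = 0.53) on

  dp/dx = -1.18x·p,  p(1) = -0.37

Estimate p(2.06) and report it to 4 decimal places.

Midpoint: k1 = f(x_n, p_n); k2 = f(x_n + h/2, p_n + (h/2)·k1); p_{n+1} = p_n + h·k2.
x=1.000000, p=-0.370000:
  k1 = f(1.000000, -0.370000) = 0.436600
  k2 = f(1.265000, -0.254301) = 0.379595
  p ← -0.370000 + 0.53·0.379595 = -0.168815
x=1.530000, p=-0.168815:
  k1 = f(1.530000, -0.168815) = 0.304778
  k2 = f(1.795000, -0.088048) = 0.186495
  p ← -0.168815 + 0.53·0.186495 = -0.069972
p(2.06) ≈ -0.0700

-0.0700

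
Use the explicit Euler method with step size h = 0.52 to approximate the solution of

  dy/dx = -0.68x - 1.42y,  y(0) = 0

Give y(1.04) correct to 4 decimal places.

Euler: y_{n+1} = y_n + h·f(x_n, y_n).
x=0.000000, y=0.000000: f=0.000000 → y ← 0.000000 + 0.52·0.000000 = 0.000000
x=0.520000, y=0.000000: f=-0.353600 → y ← 0.000000 + 0.52·(-0.353600) = -0.183872
y(1.04) ≈ -0.1839

-0.1839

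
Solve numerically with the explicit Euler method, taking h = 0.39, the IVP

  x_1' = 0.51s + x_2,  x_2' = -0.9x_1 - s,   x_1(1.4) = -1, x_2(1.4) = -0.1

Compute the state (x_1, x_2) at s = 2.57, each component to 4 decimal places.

Euler on (x_1,x_2): x_1_{n+1} = x_1_n + h·x_1', x_2_{n+1} = x_2_n + h·x_2'.
1.400000: (-1.000000, -0.100000); f=(0.614000, -0.500000) → (-0.760540, -0.295000)
1.790000: (-0.760540, -0.295000); f=(0.617900, -1.105514) → (-0.519559, -0.726150)
2.180000: (-0.519559, -0.726150); f=(0.385650, -1.712397) → (-0.369156, -1.393985)
(x_1(2.57), x_2(2.57)) ≈ (-0.3692, -1.3940)

-0.3692, -1.3940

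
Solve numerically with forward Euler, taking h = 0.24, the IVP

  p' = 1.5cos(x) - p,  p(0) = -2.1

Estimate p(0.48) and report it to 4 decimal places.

Euler: p_{n+1} = p_n + h·f(x_n, p_n).
x=0.000000, p=-2.100000: f=3.600000 → p ← -2.100000 + 0.24·3.600000 = -1.236000
x=0.240000, p=-1.236000: f=2.693007 → p ← -1.236000 + 0.24·2.693007 = -0.589678
p(0.48) ≈ -0.5897

-0.5897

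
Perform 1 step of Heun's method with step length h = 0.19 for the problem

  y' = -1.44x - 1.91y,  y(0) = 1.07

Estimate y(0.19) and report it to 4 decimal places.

Heun: k1 = f(x_n, y_n); k2 = f(x_n + h, y_n + h·k1); y_{n+1} = y_n + (h/2)·(k1 + k2).
x=0.000000, y=1.070000:
  k1 = f(0.000000, 1.070000) = -2.043700
  k2 = f(0.190000, 0.681697) = -1.575641
  y ← 1.070000 + (0.19/2)·(-2.043700 + (-1.575641)) = 0.726163
y(0.19) ≈ 0.7262

0.7262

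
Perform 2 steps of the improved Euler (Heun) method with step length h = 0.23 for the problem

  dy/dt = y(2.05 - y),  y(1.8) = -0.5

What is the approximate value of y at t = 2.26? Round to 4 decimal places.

Heun: k1 = f(t_n, y_n); k2 = f(t_n + h, y_n + h·k1); y_{n+1} = y_n + (h/2)·(k1 + k2).
t=1.800000, y=-0.500000:
  k1 = f(1.800000, -0.500000) = -1.275000
  k2 = f(2.030000, -0.793250) = -2.255408
  y ← -0.500000 + (0.23/2)·(-1.275000 + (-2.255408)) = -0.905997
t=2.030000, y=-0.905997:
  k1 = f(2.030000, -0.905997) = -2.678124
  k2 = f(2.260000, -1.521965) = -5.436408
  y ← -0.905997 + (0.23/2)·(-2.678124 + (-5.436408)) = -1.839168
y(2.26) ≈ -1.8392

-1.8392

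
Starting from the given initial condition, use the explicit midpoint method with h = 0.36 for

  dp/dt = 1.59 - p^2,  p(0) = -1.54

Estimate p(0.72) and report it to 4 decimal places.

-3.4981

Midpoint: k1 = f(t_n, p_n); k2 = f(t_n + h/2, p_n + (h/2)·k1); p_{n+1} = p_n + h·k2.
t=0.000000, p=-1.540000:
  k1 = f(0.000000, -1.540000) = -0.781600
  k2 = f(0.180000, -1.680688) = -1.234712
  p ← -1.540000 + 0.36·(-1.234712) = -1.984496
t=0.360000, p=-1.984496:
  k1 = f(0.360000, -1.984496) = -2.348226
  k2 = f(0.540000, -2.407177) = -4.204501
  p ← -1.984496 + 0.36·(-4.204501) = -3.498117
p(0.72) ≈ -3.4981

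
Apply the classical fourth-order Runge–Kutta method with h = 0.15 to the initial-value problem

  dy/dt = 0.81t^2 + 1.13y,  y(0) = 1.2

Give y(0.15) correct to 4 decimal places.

1.4226

RK4: k1 = f(t_n, y_n); k2 = f(t_n + h/2, y_n + (h/2)·k1); k3 = f(t_n + h/2, y_n + (h/2)·k2); k4 = f(t_n + h, y_n + h·k3); y_{n+1} = y_n + (h/6)·(k1 + 2k2 + 2k3 + k4).
t=0.000000, y=1.200000:
  k1 = f(0.000000, 1.200000) = 1.356000
  k2 = f(0.075000, 1.301700) = 1.475477
  k3 = f(0.075000, 1.310661) = 1.485603
  k4 = f(0.150000, 1.422840) = 1.626035
  y ← 1.200000 + (0.15/6)·(k1 + 2k2 + 2k3 + k4) = 1.422605
y(0.15) ≈ 1.4226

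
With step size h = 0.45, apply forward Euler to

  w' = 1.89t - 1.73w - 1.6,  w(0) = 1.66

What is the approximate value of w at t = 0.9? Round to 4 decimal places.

-0.4153

Euler: w_{n+1} = w_n + h·f(t_n, w_n).
t=0.000000, w=1.660000: f=-4.471800 → w ← 1.660000 + 0.45·(-4.471800) = -0.352310
t=0.450000, w=-0.352310: f=-0.140004 → w ← -0.352310 + 0.45·(-0.140004) = -0.415312
w(0.9) ≈ -0.4153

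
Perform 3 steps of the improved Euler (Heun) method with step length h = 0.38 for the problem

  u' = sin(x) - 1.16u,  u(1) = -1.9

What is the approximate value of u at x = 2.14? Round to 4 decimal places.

Heun: k1 = f(x_n, u_n); k2 = f(x_n + h, u_n + h·k1); u_{n+1} = u_n + (h/2)·(k1 + k2).
x=1.000000, u=-1.900000:
  k1 = f(1.000000, -1.900000) = 3.045471
  k2 = f(1.380000, -0.742721) = 1.843410
  u ← -1.900000 + (0.38/2)·(3.045471 + 1.843410) = -0.971113
x=1.380000, u=-0.971113:
  k1 = f(1.380000, -0.971113) = 2.108344
  k2 = f(1.760000, -0.169942) = 1.179287
  u ← -0.971113 + (0.38/2)·(2.108344 + 1.179287) = -0.346463
x=1.760000, u=-0.346463:
  k1 = f(1.760000, -0.346463) = 1.384051
  k2 = f(2.140000, 0.179477) = 0.634137
  u ← -0.346463 + (0.38/2)·(1.384051 + 0.634137) = 0.036993
u(2.14) ≈ 0.0370

0.0370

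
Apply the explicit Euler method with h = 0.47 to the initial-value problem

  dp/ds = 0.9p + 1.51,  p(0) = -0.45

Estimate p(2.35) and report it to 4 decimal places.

Euler: p_{n+1} = p_n + h·f(s_n, p_n).
s=0.000000, p=-0.450000: f=1.105000 → p ← -0.450000 + 0.47·1.105000 = 0.069350
s=0.470000, p=0.069350: f=1.572415 → p ← 0.069350 + 0.47·1.572415 = 0.808385
s=0.940000, p=0.808385: f=2.237547 → p ← 0.808385 + 0.47·2.237547 = 1.860032
s=1.410000, p=1.860032: f=3.184029 → p ← 1.860032 + 0.47·3.184029 = 3.356525
s=1.880000, p=3.356525: f=4.530873 → p ← 3.356525 + 0.47·4.530873 = 5.486036
p(2.35) ≈ 5.4860

5.4860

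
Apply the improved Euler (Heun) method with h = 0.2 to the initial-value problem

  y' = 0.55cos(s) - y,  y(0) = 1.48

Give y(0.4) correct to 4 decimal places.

Heun: k1 = f(s_n, y_n); k2 = f(s_n + h, y_n + h·k1); y_{n+1} = y_n + (h/2)·(k1 + k2).
s=0.000000, y=1.480000:
  k1 = f(0.000000, 1.480000) = -0.930000
  k2 = f(0.200000, 1.294000) = -0.754963
  y ← 1.480000 + (0.2/2)·(-0.930000 + (-0.754963)) = 1.311504
s=0.200000, y=1.311504:
  k1 = f(0.200000, 1.311504) = -0.772467
  k2 = f(0.400000, 1.157010) = -0.650427
  y ← 1.311504 + (0.2/2)·(-0.772467 + (-0.650427)) = 1.169214
y(0.4) ≈ 1.1692

1.1692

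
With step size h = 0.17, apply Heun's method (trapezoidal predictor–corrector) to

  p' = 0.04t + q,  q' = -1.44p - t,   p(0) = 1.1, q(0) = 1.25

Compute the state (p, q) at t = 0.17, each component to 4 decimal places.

Heun on (p,q): k1 = f(t_n, state_n); k2 = f(t_n + h, state_n + h·k1); state_{n+1} = state_n + (h/2)·(k1 + k2).
0.000000: (1.100000, 1.250000)
  k1 = (1.250000, -1.584000)
  predictor → (1.312500, 0.980720)
  k2 = (0.987520, -2.060000)
  → (1.290189, 0.940260)
(p(0.17), q(0.17)) ≈ (1.2902, 0.9403)

1.2902, 0.9403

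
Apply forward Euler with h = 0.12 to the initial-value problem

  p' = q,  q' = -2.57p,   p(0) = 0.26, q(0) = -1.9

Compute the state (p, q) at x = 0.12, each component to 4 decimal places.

Euler on (p,q): p_{n+1} = p_n + h·p', q_{n+1} = q_n + h·q'.
0.000000: (0.260000, -1.900000); f=(-1.900000, -0.668200) → (0.032000, -1.980184)
(p(0.12), q(0.12)) ≈ (0.0320, -1.9802)

0.0320, -1.9802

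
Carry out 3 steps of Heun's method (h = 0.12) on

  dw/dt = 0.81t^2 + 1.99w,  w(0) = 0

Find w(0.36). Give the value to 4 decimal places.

Heun: k1 = f(t_n, w_n); k2 = f(t_n + h, w_n + h·k1); w_{n+1} = w_n + (h/2)·(k1 + k2).
t=0.000000, w=0.000000:
  k1 = f(0.000000, 0.000000) = 0.000000
  k2 = f(0.120000, 0.000000) = 0.011664
  w ← 0.000000 + (0.12/2)·(0.000000 + 0.011664) = 0.000700
t=0.120000, w=0.000700:
  k1 = f(0.120000, 0.000700) = 0.013057
  k2 = f(0.240000, 0.002267) = 0.051167
  w ← 0.000700 + (0.12/2)·(0.013057 + 0.051167) = 0.004553
t=0.240000, w=0.004553:
  k1 = f(0.240000, 0.004553) = 0.055717
  k2 = f(0.360000, 0.011239) = 0.127342
  w ← 0.004553 + (0.12/2)·(0.055717 + 0.127342) = 0.015537
w(0.36) ≈ 0.0155

0.0155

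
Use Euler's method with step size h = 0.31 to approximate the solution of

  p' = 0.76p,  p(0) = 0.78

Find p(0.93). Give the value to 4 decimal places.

1.4714

Euler: p_{n+1} = p_n + h·f(s_n, p_n).
s=0.000000, p=0.780000: f=0.592800 → p ← 0.780000 + 0.31·0.592800 = 0.963768
s=0.310000, p=0.963768: f=0.732464 → p ← 0.963768 + 0.31·0.732464 = 1.190832
s=0.620000, p=1.190832: f=0.905032 → p ← 1.190832 + 0.31·0.905032 = 1.471392
p(0.93) ≈ 1.4714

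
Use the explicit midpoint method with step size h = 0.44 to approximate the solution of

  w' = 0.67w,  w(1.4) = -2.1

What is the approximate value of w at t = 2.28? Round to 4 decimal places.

Midpoint: k1 = f(t_n, w_n); k2 = f(t_n + h/2, w_n + (h/2)·k1); w_{n+1} = w_n + h·k2.
t=1.400000, w=-2.100000:
  k1 = f(1.400000, -2.100000) = -1.407000
  k2 = f(1.620000, -2.409540) = -1.614392
  w ← -2.100000 + 0.44·(-1.614392) = -2.810332
t=1.840000, w=-2.810332:
  k1 = f(1.840000, -2.810332) = -1.882923
  k2 = f(2.060000, -3.224575) = -2.160466
  w ← -2.810332 + 0.44·(-2.160466) = -3.760937
w(2.28) ≈ -3.7609

-3.7609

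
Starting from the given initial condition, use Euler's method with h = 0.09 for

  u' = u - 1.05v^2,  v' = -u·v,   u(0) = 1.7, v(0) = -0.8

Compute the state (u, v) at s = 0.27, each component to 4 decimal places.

Euler on (u,v): u_{n+1} = u_n + h·u', v_{n+1} = v_n + h·v'.
0.000000: (1.700000, -0.800000); f=(1.028000, 1.360000) → (1.792520, -0.677600)
0.090000: (1.792520, -0.677600); f=(1.310421, 1.214612) → (1.910458, -0.568285)
0.180000: (1.910458, -0.568285); f=(1.571363, 1.085684) → (2.051881, -0.470573)
(u(0.27), v(0.27)) ≈ (2.0519, -0.4706)

2.0519, -0.4706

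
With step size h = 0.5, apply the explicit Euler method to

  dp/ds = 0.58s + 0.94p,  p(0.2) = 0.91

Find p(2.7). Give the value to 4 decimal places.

9.2767

Euler: p_{n+1} = p_n + h·f(s_n, p_n).
s=0.200000, p=0.910000: f=0.971400 → p ← 0.910000 + 0.5·0.971400 = 1.395700
s=0.700000, p=1.395700: f=1.717958 → p ← 1.395700 + 0.5·1.717958 = 2.254679
s=1.200000, p=2.254679: f=2.815398 → p ← 2.254679 + 0.5·2.815398 = 3.662378
s=1.700000, p=3.662378: f=4.428635 → p ← 3.662378 + 0.5·4.428635 = 5.876696
s=2.200000, p=5.876696: f=6.800094 → p ← 5.876696 + 0.5·6.800094 = 9.276743
p(2.7) ≈ 9.2767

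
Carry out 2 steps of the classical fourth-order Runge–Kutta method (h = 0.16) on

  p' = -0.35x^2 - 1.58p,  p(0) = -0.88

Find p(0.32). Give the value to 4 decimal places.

RK4: k1 = f(x_n, p_n); k2 = f(x_n + h/2, p_n + (h/2)·k1); k3 = f(x_n + h/2, p_n + (h/2)·k2); k4 = f(x_n + h, p_n + h·k3); p_{n+1} = p_n + (h/6)·(k1 + 2k2 + 2k3 + k4).
x=0.000000, p=-0.880000:
  k1 = f(0.000000, -0.880000) = 1.390400
  k2 = f(0.080000, -0.768768) = 1.212413
  k3 = f(0.080000, -0.783007) = 1.234911
  k4 = f(0.160000, -0.682414) = 1.069255
  p ← -0.880000 + (0.16/6)·(k1 + 2k2 + 2k3 + k4) = -0.683885
x=0.160000, p=-0.683885:
  k1 = f(0.160000, -0.683885) = 1.071579
  k2 = f(0.240000, -0.598159) = 0.924931
  k3 = f(0.240000, -0.609891) = 0.943467
  k4 = f(0.320000, -0.532930) = 0.806190
  p ← -0.683885 + (0.16/6)·(k1 + 2k2 + 2k3 + k4) = -0.534163
p(0.32) ≈ -0.5342

-0.5342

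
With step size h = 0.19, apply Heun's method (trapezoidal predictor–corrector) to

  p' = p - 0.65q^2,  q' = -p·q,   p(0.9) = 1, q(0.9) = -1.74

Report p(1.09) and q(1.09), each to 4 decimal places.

0.8629, -1.4654

Heun on (p,q): k1 = f(t_n, state_n); k2 = f(t_n + h, state_n + h·k1); state_{n+1} = state_n + (h/2)·(k1 + k2).
0.900000: (1.000000, -1.740000)
  k1 = (-0.967940, 1.740000)
  predictor → (0.816091, -1.409400)
  k2 = (-0.475074, 1.150199)
  → (0.862914, -1.465431)
(p(1.09), q(1.09)) ≈ (0.8629, -1.4654)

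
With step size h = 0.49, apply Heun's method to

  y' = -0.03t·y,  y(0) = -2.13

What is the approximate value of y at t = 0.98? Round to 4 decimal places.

-2.0995

Heun: k1 = f(t_n, y_n); k2 = f(t_n + h, y_n + h·k1); y_{n+1} = y_n + (h/2)·(k1 + k2).
t=0.000000, y=-2.130000:
  k1 = f(0.000000, -2.130000) = 0.000000
  k2 = f(0.490000, -2.130000) = 0.031311
  y ← -2.130000 + (0.49/2)·(0.000000 + 0.031311) = -2.122329
t=0.490000, y=-2.122329:
  k1 = f(0.490000, -2.122329) = 0.031198
  k2 = f(0.980000, -2.107042) = 0.061947
  y ← -2.122329 + (0.49/2)·(0.031198 + 0.061947) = -2.099508
y(0.98) ≈ -2.0995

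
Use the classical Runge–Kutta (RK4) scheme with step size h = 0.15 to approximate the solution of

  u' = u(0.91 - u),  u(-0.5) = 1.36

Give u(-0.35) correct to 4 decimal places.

RK4: k1 = f(t_n, u_n); k2 = f(t_n + h/2, u_n + (h/2)·k1); k3 = f(t_n + h/2, u_n + (h/2)·k2); k4 = f(t_n + h, u_n + h·k3); u_{n+1} = u_n + (h/6)·(k1 + 2k2 + 2k3 + k4).
t=-0.500000, u=1.360000:
  k1 = f(-0.500000, 1.360000) = -0.612000
  k2 = f(-0.425000, 1.314100) = -0.531028
  k3 = f(-0.425000, 1.320173) = -0.541499
  k4 = f(-0.350000, 1.278775) = -0.471580
  u ← 1.360000 + (0.15/6)·(k1 + 2k2 + 2k3 + k4) = 1.279284
u(-0.35) ≈ 1.2793

1.2793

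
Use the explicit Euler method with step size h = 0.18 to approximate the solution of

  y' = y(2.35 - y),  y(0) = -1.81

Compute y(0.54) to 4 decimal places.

-16.1377

Euler: y_{n+1} = y_n + h·f(x_n, y_n).
x=0.000000, y=-1.810000: f=-7.529600 → y ← -1.810000 + 0.18·(-7.529600) = -3.165328
x=0.180000, y=-3.165328: f=-17.457822 → y ← -3.165328 + 0.18·(-17.457822) = -6.307736
x=0.360000, y=-6.307736: f=-54.610713 → y ← -6.307736 + 0.18·(-54.610713) = -16.137664
y(0.54) ≈ -16.1377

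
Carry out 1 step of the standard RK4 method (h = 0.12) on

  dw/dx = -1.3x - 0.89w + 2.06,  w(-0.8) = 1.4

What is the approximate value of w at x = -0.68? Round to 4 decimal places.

RK4: k1 = f(x_n, w_n); k2 = f(x_n + h/2, w_n + (h/2)·k1); k3 = f(x_n + h/2, w_n + (h/2)·k2); k4 = f(x_n + h, w_n + h·k3); w_{n+1} = w_n + (h/6)·(k1 + 2k2 + 2k3 + k4).
x=-0.800000, w=1.400000:
  k1 = f(-0.800000, 1.400000) = 1.854000
  k2 = f(-0.740000, 1.511240) = 1.676996
  k3 = f(-0.740000, 1.500620) = 1.686448
  k4 = f(-0.680000, 1.602374) = 1.517887
  w ← 1.400000 + (0.12/6)·(k1 + 2k2 + 2k3 + k4) = 1.601976
w(-0.68) ≈ 1.6020

1.6020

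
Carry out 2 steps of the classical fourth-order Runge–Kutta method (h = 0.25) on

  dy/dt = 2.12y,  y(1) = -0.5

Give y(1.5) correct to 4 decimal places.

RK4: k1 = f(t_n, y_n); k2 = f(t_n + h/2, y_n + (h/2)·k1); k3 = f(t_n + h/2, y_n + (h/2)·k2); k4 = f(t_n + h, y_n + h·k3); y_{n+1} = y_n + (h/6)·(k1 + 2k2 + 2k3 + k4).
t=1.000000, y=-0.500000:
  k1 = f(1.000000, -0.500000) = -1.060000
  k2 = f(1.125000, -0.632500) = -1.340900
  k3 = f(1.125000, -0.667613) = -1.415339
  k4 = f(1.250000, -0.853835) = -1.810129
  y ← -0.500000 + (0.25/6)·(k1 + 2k2 + 2k3 + k4) = -0.849275
t=1.250000, y=-0.849275:
  k1 = f(1.250000, -0.849275) = -1.800464
  k2 = f(1.375000, -1.074333) = -2.277586
  k3 = f(1.375000, -1.133974) = -2.404024
  k4 = f(1.500000, -1.450281) = -3.074596
  y ← -0.849275 + (0.25/6)·(k1 + 2k2 + 2k3 + k4) = -1.442537
y(1.5) ≈ -1.4425

-1.4425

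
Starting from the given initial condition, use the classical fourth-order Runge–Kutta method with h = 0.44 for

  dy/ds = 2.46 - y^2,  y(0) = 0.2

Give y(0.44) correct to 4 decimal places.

1.0532

RK4: k1 = f(s_n, y_n); k2 = f(s_n + h/2, y_n + (h/2)·k1); k3 = f(s_n + h/2, y_n + (h/2)·k2); k4 = f(s_n + h, y_n + h·k3); y_{n+1} = y_n + (h/6)·(k1 + 2k2 + 2k3 + k4).
s=0.000000, y=0.200000:
  k1 = f(0.000000, 0.200000) = 2.420000
  k2 = f(0.220000, 0.732400) = 1.923590
  k3 = f(0.220000, 0.623190) = 2.071634
  k4 = f(0.440000, 1.111519) = 1.224525
  y ← 0.200000 + (0.44/6)·(k1 + 2k2 + 2k3 + k4) = 1.053231
y(0.44) ≈ 1.0532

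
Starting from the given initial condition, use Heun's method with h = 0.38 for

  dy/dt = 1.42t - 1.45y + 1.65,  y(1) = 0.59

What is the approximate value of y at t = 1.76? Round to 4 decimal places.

Heun: k1 = f(t_n, y_n); k2 = f(t_n + h, y_n + h·k1); y_{n+1} = y_n + (h/2)·(k1 + k2).
t=1.000000, y=0.590000:
  k1 = f(1.000000, 0.590000) = 2.214500
  k2 = f(1.380000, 1.431510) = 1.533910
  y ← 0.590000 + (0.38/2)·(2.214500 + 1.533910) = 1.302198
t=1.380000, y=1.302198:
  k1 = f(1.380000, 1.302198) = 1.721413
  k2 = f(1.760000, 1.956335) = 1.312514
  y ← 1.302198 + (0.38/2)·(1.721413 + 1.312514) = 1.878644
y(1.76) ≈ 1.8786

1.8786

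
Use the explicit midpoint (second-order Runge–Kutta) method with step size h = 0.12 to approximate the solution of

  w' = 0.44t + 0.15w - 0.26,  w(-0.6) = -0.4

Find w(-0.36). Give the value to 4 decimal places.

-0.5299

Midpoint: k1 = f(t_n, w_n); k2 = f(t_n + h/2, w_n + (h/2)·k1); w_{n+1} = w_n + h·k2.
t=-0.600000, w=-0.400000:
  k1 = f(-0.600000, -0.400000) = -0.584000
  k2 = f(-0.540000, -0.435040) = -0.562856
  w ← -0.400000 + 0.12·(-0.562856) = -0.467543
t=-0.480000, w=-0.467543:
  k1 = f(-0.480000, -0.467543) = -0.541331
  k2 = f(-0.420000, -0.500023) = -0.519803
  w ← -0.467543 + 0.12·(-0.519803) = -0.529919
w(-0.36) ≈ -0.5299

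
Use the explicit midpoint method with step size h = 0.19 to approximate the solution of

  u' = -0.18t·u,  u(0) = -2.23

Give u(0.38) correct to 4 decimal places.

Midpoint: k1 = f(t_n, u_n); k2 = f(t_n + h/2, u_n + (h/2)·k1); u_{n+1} = u_n + h·k2.
t=0.000000, u=-2.230000:
  k1 = f(0.000000, -2.230000) = 0.000000
  k2 = f(0.095000, -2.230000) = 0.038133
  u ← -2.230000 + 0.19·0.038133 = -2.222755
t=0.190000, u=-2.222755:
  k1 = f(0.190000, -2.222755) = 0.076018
  k2 = f(0.285000, -2.215533) = 0.113657
  u ← -2.222755 + 0.19·0.113657 = -2.201160
u(0.38) ≈ -2.2012

-2.2012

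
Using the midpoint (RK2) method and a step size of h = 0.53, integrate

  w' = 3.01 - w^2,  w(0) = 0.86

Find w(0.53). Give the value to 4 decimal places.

1.3230

Midpoint: k1 = f(t_n, w_n); k2 = f(t_n + h/2, w_n + (h/2)·k1); w_{n+1} = w_n + h·k2.
t=0.000000, w=0.860000:
  k1 = f(0.000000, 0.860000) = 2.270400
  k2 = f(0.265000, 1.461656) = 0.873562
  w ← 0.860000 + 0.53·0.873562 = 1.322988
w(0.53) ≈ 1.3230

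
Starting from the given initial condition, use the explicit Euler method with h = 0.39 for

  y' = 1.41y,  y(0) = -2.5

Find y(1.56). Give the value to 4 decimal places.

-14.4263

Euler: y_{n+1} = y_n + h·f(x_n, y_n).
x=0.000000, y=-2.500000: f=-3.525000 → y ← -2.500000 + 0.39·(-3.525000) = -3.874750
x=0.390000, y=-3.874750: f=-5.463397 → y ← -3.874750 + 0.39·(-5.463397) = -6.005475
x=0.780000, y=-6.005475: f=-8.467720 → y ← -6.005475 + 0.39·(-8.467720) = -9.307886
x=1.170000, y=-9.307886: f=-13.124119 → y ← -9.307886 + 0.39·(-13.124119) = -14.426292
y(1.56) ≈ -14.4263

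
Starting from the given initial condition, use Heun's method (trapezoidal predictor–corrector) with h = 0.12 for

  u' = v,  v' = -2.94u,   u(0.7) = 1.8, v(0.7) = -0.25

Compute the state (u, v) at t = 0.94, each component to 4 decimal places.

Heun on (u,v): k1 = f(t_n, state_n); k2 = f(t_n + h, state_n + h·k1); state_{n+1} = state_n + (h/2)·(k1 + k2).
0.700000: (1.800000, -0.250000)
  k1 = (-0.250000, -5.292000)
  predictor → (1.770000, -0.885040)
  k2 = (-0.885040, -5.203800)
  → (1.731898, -0.879748)
0.820000: (1.731898, -0.879748)
  k1 = (-0.879748, -5.091779)
  predictor → (1.626328, -1.490761)
  k2 = (-1.490761, -4.781404)
  → (1.589667, -1.472139)
(u(0.94), v(0.94)) ≈ (1.5897, -1.4721)

1.5897, -1.4721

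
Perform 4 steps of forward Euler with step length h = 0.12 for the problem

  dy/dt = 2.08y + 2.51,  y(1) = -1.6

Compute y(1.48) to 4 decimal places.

Euler: y_{n+1} = y_n + h·f(t_n, y_n).
t=1.000000, y=-1.600000: f=-0.818000 → y ← -1.600000 + 0.12·(-0.818000) = -1.698160
t=1.120000, y=-1.698160: f=-1.022173 → y ← -1.698160 + 0.12·(-1.022173) = -1.820821
t=1.240000, y=-1.820821: f=-1.277307 → y ← -1.820821 + 0.12·(-1.277307) = -1.974098
t=1.360000, y=-1.974098: f=-1.596123 → y ← -1.974098 + 0.12·(-1.596123) = -2.165632
y(1.48) ≈ -2.1656

-2.1656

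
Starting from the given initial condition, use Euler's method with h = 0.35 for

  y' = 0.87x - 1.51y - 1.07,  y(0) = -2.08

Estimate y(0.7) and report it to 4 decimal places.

-0.9069

Euler: y_{n+1} = y_n + h·f(x_n, y_n).
x=0.000000, y=-2.080000: f=2.070800 → y ← -2.080000 + 0.35·2.070800 = -1.355220
x=0.350000, y=-1.355220: f=1.280882 → y ← -1.355220 + 0.35·1.280882 = -0.906911
y(0.7) ≈ -0.9069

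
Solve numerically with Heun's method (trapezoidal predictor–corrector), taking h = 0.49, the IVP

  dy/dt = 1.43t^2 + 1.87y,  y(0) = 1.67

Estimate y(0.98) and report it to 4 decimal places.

Heun: k1 = f(t_n, y_n); k2 = f(t_n + h, y_n + h·k1); y_{n+1} = y_n + (h/2)·(k1 + k2).
t=0.000000, y=1.670000:
  k1 = f(0.000000, 1.670000) = 3.122900
  k2 = f(0.490000, 3.200221) = 6.327756
  y ← 1.670000 + (0.49/2)·(3.122900 + 6.327756) = 3.985411
t=0.490000, y=3.985411:
  k1 = f(0.490000, 3.985411) = 7.796061
  k2 = f(0.980000, 7.805481) = 15.969621
  y ← 3.985411 + (0.49/2)·(7.796061 + 15.969621) = 9.808003
y(0.98) ≈ 9.8080

9.8080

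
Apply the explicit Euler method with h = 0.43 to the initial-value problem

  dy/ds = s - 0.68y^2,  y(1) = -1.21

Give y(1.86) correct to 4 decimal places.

Euler: y_{n+1} = y_n + h·f(s_n, y_n).
s=1.000000, y=-1.210000: f=0.004412 → y ← -1.210000 + 0.43·0.004412 = -1.208103
s=1.430000, y=-1.208103: f=0.437532 → y ← -1.208103 + 0.43·0.437532 = -1.019964
y(1.86) ≈ -1.0200

-1.0200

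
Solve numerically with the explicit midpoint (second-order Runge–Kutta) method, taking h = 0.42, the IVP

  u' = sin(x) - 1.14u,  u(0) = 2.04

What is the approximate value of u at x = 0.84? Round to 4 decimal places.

Midpoint: k1 = f(x_n, u_n); k2 = f(x_n + h/2, u_n + (h/2)·k1); u_{n+1} = u_n + h·k2.
x=0.000000, u=2.040000:
  k1 = f(0.000000, 2.040000) = -2.325600
  k2 = f(0.210000, 1.551624) = -1.560391
  u ← 2.040000 + 0.42·(-1.560391) = 1.384636
x=0.420000, u=1.384636:
  k1 = f(0.420000, 1.384636) = -1.170724
  k2 = f(0.630000, 1.138784) = -0.709068
  u ← 1.384636 + 0.42·(-0.709068) = 1.086827
u(0.84) ≈ 1.0868

1.0868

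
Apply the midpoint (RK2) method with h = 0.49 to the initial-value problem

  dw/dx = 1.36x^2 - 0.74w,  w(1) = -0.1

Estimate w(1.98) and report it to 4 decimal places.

2.3297

Midpoint: k1 = f(x_n, w_n); k2 = f(x_n + h/2, w_n + (h/2)·k1); w_{n+1} = w_n + h·k2.
x=1.000000, w=-0.100000:
  k1 = f(1.000000, -0.100000) = 1.434000
  k2 = f(1.245000, 0.251330) = 1.922050
  w ← -0.100000 + 0.49·1.922050 = 0.841804
x=1.490000, w=0.841804:
  k1 = f(1.490000, 0.841804) = 2.396401
  k2 = f(1.735000, 1.428923) = 3.036503
  w ← 0.841804 + 0.49·3.036503 = 2.329691
w(1.98) ≈ 2.3297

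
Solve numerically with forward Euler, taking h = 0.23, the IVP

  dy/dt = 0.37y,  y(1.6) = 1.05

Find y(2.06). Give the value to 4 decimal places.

1.2363

Euler: y_{n+1} = y_n + h·f(t_n, y_n).
t=1.600000, y=1.050000: f=0.388500 → y ← 1.050000 + 0.23·0.388500 = 1.139355
t=1.830000, y=1.139355: f=0.421561 → y ← 1.139355 + 0.23·0.421561 = 1.236314
y(2.06) ≈ 1.2363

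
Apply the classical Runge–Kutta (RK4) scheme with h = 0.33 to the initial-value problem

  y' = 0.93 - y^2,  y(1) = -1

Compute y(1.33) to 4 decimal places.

-1.0328

RK4: k1 = f(t_n, y_n); k2 = f(t_n + h/2, y_n + (h/2)·k1); k3 = f(t_n + h/2, y_n + (h/2)·k2); k4 = f(t_n + h, y_n + h·k3); y_{n+1} = y_n + (h/6)·(k1 + 2k2 + 2k3 + k4).
t=1.000000, y=-1.000000:
  k1 = f(1.000000, -1.000000) = -0.070000
  k2 = f(1.165000, -1.011550) = -0.093233
  k3 = f(1.165000, -1.015384) = -0.101004
  k4 = f(1.330000, -1.033331) = -0.137773
  y ← -1.000000 + (0.33/6)·(k1 + 2k2 + 2k3 + k4) = -1.032794
y(1.33) ≈ -1.0328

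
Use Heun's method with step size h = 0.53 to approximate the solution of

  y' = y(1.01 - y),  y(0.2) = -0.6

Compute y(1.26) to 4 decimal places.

-6.5099

Heun: k1 = f(t_n, y_n); k2 = f(t_n + h, y_n + h·k1); y_{n+1} = y_n + (h/2)·(k1 + k2).
t=0.200000, y=-0.600000:
  k1 = f(0.200000, -0.600000) = -0.966000
  k2 = f(0.730000, -1.111980) = -2.359599
  y ← -0.600000 + (0.53/2)·(-0.966000 + (-2.359599)) = -1.481284
t=0.730000, y=-1.481284:
  k1 = f(0.730000, -1.481284) = -3.690298
  k2 = f(1.260000, -3.437142) = -15.285458
  y ← -1.481284 + (0.53/2)·(-3.690298 + (-15.285458)) = -6.509859
y(1.26) ≈ -6.5099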